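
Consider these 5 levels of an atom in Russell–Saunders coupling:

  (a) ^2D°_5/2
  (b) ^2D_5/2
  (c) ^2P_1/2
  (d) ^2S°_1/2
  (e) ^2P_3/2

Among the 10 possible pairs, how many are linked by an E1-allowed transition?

4

(a)–(b): allowed.
(a)–(c): forbidden (ΔJ).
(a)–(d): forbidden (parity, ΔL, ΔJ).
(a)–(e): allowed.
(b)–(c): forbidden (parity, ΔJ).
(b)–(d): forbidden (ΔL, ΔJ).
(b)–(e): forbidden (parity).
(c)–(d): allowed.
(c)–(e): forbidden (parity).
(d)–(e): allowed.
Allowed pairs: 4 of 10.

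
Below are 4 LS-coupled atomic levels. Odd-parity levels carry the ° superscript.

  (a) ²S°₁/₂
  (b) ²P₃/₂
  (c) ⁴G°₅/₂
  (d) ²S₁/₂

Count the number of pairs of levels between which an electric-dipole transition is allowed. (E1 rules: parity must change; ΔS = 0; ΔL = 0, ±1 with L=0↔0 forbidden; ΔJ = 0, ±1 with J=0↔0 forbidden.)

1

(a)–(b): allowed.
(a)–(c): forbidden (parity, ΔS, ΔL, ΔJ).
(a)–(d): forbidden (ΔL).
(b)–(c): forbidden (ΔS, ΔL).
(b)–(d): forbidden (parity).
(c)–(d): forbidden (ΔS, ΔL, ΔJ).
Allowed pairs: 1 of 6.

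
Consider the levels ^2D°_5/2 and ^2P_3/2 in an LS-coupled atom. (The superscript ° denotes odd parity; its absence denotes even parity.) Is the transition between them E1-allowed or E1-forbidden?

Reading off the term symbols: S 1/2→1/2, L 2→1, J 5/2→3/2, parity odd→even.
Parity must change: odd → even — ok.
ΔS = 0: S: 1/2 → 1/2 — ok.
ΔL = 0, ±1 (not L=0↔0): L: 2 → 1, ΔL = -1 — ok.
ΔJ = 0, ±1 (not J=0↔0): J: 5/2 → 3/2, ΔJ = -1 — ok.
All four E1 rules are satisfied.

allowed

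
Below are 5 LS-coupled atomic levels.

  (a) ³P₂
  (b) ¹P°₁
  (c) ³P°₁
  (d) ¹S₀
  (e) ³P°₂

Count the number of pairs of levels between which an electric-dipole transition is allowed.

(a)–(b): forbidden (ΔS).
(a)–(c): allowed.
(a)–(d): forbidden (parity, ΔS, ΔJ).
(a)–(e): allowed.
(b)–(c): forbidden (parity, ΔS).
(b)–(d): allowed.
(b)–(e): forbidden (parity, ΔS).
(c)–(d): forbidden (ΔS).
(c)–(e): forbidden (parity).
(d)–(e): forbidden (ΔS, ΔJ).
Allowed pairs: 3 of 10.

3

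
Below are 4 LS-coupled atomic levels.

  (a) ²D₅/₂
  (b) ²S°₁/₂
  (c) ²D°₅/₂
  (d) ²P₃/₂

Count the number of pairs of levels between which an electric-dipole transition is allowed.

3

(a)–(b): forbidden (ΔL, ΔJ).
(a)–(c): allowed.
(a)–(d): forbidden (parity).
(b)–(c): forbidden (parity, ΔL, ΔJ).
(b)–(d): allowed.
(c)–(d): allowed.
Allowed pairs: 3 of 6.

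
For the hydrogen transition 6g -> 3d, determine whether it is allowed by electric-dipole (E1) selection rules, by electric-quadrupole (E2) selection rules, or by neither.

E2

Δl = 2 − 4 = -2; l_i + l_f = 6.
E1 (Δl = ±1): not satisfied.
E2 (Δl = 0,±2, l_i+l_f ≥ 2): satisfied.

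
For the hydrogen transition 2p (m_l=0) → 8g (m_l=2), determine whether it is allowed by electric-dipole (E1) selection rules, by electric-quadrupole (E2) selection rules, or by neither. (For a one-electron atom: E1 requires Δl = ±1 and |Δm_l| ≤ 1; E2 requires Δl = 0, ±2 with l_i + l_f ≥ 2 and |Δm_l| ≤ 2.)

neither

Δl = 4 − 1 = +3; l_i + l_f = 5.
Δm_l = +2.
E1 (Δl = ±1, |Δm_l| ≤ 1): not satisfied.
E2 (Δl = 0,±2, l_i+l_f ≥ 2, |Δm_l| ≤ 2): not satisfied.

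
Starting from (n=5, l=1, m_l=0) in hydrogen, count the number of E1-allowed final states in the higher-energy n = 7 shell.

E1 requires Δl = ±1, so l_f ∈ {0, 2}; with 0 ≤ l_f ≤ n_f−1 = 6, the allowed l_f values are {0, 2}.
For l_f = 0: m_f ∈ {m_i−1, m_i, m_i+1} ∩ [−0, 0] = {0} → 1 state.
For l_f = 2: m_f ∈ {m_i−1, m_i, m_i+1} ∩ [−2, 2] = {-1, 0, 1} → 3 states.
Total: 4.

4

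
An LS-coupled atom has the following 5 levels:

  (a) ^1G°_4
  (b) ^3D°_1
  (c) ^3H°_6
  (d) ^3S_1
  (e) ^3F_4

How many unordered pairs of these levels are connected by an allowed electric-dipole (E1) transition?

0

(a)–(b): forbidden (parity, ΔS, ΔL, ΔJ).
(a)–(c): forbidden (parity, ΔS, ΔJ).
(a)–(d): forbidden (ΔS, ΔL, ΔJ).
(a)–(e): forbidden (ΔS).
(b)–(c): forbidden (parity, ΔL, ΔJ).
(b)–(d): forbidden (ΔL).
(b)–(e): forbidden (ΔJ).
(c)–(d): forbidden (ΔL, ΔJ).
(c)–(e): forbidden (ΔL, ΔJ).
(d)–(e): forbidden (parity, ΔL, ΔJ).
Allowed pairs: 0 of 10.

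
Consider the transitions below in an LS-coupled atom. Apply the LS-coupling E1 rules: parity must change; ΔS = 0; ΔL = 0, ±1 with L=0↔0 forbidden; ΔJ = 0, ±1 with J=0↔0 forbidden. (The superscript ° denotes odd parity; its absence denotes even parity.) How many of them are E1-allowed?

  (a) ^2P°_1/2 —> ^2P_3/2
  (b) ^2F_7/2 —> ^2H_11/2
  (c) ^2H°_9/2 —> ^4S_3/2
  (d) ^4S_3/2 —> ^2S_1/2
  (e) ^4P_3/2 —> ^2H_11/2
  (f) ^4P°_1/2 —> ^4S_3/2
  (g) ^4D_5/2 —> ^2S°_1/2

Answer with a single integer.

(a) allowed
(b) forbidden (parity, ΔL, ΔJ fail)
(c) forbidden (ΔS, ΔL, ΔJ fail)
(d) forbidden (parity, ΔS, ΔL fail)
(e) forbidden (parity, ΔS, ΔL, ΔJ fail)
(f) allowed
(g) forbidden (ΔS, ΔL, ΔJ fail)
Total allowed: 2 of 7.

2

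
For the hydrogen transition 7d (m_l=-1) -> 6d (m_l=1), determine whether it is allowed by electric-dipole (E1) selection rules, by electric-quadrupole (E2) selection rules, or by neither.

Δl = 2 − 2 = +0; l_i + l_f = 4.
Δm_l = +2.
E1 (Δl = ±1, |Δm_l| ≤ 1): not satisfied.
E2 (Δl = 0,±2, l_i+l_f ≥ 2, |Δm_l| ≤ 2): satisfied.

E2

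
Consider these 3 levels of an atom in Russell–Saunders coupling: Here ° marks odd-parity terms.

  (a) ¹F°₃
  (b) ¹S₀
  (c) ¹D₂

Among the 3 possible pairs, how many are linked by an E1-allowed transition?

(a)–(b): forbidden (ΔL, ΔJ).
(a)–(c): allowed.
(b)–(c): forbidden (parity, ΔL, ΔJ).
Allowed pairs: 1 of 3.

1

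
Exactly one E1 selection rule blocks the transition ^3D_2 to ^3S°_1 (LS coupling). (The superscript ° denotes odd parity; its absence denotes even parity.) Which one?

Initial level: S=1, L=2, J=2, parity even. Final level: S=1, L=0, J=1, parity odd.
Parity must change: even → odd — ✓.
ΔJ = 0, ±1 (not J=0↔0): J: 2 → 1, ΔJ = -1 — ✓.
ΔL = 0, ±1 (not L=0↔0): L: 2 → 0, ΔL = -2 — ✗.
ΔS = 0: S: 1 → 1 — ✓.

the ΔL = 0, ±1 rule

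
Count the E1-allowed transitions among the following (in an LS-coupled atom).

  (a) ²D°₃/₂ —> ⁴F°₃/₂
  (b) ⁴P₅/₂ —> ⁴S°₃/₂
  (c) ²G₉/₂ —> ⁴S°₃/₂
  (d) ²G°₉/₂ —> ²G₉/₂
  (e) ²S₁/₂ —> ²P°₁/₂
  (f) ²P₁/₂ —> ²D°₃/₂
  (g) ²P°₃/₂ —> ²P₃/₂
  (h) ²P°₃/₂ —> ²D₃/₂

(a) forbidden (parity, ΔS fail)
(b) allowed
(c) forbidden (ΔS, ΔL, ΔJ fail)
(d) allowed
(e) allowed
(f) allowed
(g) allowed
(h) allowed
Total allowed: 6 of 8.

6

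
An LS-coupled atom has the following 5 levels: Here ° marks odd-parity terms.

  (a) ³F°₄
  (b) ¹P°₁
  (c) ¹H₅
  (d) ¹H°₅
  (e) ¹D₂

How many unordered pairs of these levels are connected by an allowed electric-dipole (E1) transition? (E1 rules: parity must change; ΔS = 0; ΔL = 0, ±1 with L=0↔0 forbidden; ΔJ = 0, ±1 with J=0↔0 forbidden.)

(a)–(b): forbidden (parity, ΔS, ΔL, ΔJ).
(a)–(c): forbidden (ΔS, ΔL).
(a)–(d): forbidden (parity, ΔS, ΔL).
(a)–(e): forbidden (ΔS, ΔJ).
(b)–(c): forbidden (ΔL, ΔJ).
(b)–(d): forbidden (parity, ΔL, ΔJ).
(b)–(e): allowed.
(c)–(d): allowed.
(c)–(e): forbidden (parity, ΔL, ΔJ).
(d)–(e): forbidden (ΔL, ΔJ).
Allowed pairs: 2 of 10.

2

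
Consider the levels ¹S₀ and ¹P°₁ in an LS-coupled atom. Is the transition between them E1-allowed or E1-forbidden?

Initial level: S=0, L=0, J=0, parity even. Final level: S=0, L=1, J=1, parity odd.
Parity must change: even → odd — satisfied.
ΔS = 0: S: 0 → 0 — satisfied.
ΔL = 0, ±1 (not L=0↔0): L: 0 → 1, ΔL = +1 — satisfied.
ΔJ = 0, ±1 (not J=0↔0): J: 0 → 1, ΔJ = +1 — satisfied.
All four E1 rules are satisfied.

allowed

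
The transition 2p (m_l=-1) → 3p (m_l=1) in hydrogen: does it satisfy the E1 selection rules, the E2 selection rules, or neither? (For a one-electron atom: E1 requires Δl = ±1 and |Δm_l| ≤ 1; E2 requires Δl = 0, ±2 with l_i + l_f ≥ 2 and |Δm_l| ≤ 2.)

Δl = 1 − 1 = +0; l_i + l_f = 2.
Δm_l = +2.
E1 (Δl = ±1, |Δm_l| ≤ 1): not satisfied.
E2 (Δl = 0,±2, l_i+l_f ≥ 2, |Δm_l| ≤ 2): satisfied.

E2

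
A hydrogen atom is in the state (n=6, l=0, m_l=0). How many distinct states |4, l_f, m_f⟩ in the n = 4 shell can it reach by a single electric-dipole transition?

E1 requires Δl = ±1, so l_f ∈ {-1, 1}; with 0 ≤ l_f ≤ n_f−1 = 3, the allowed l_f values are {1}.
For l_f = 1: m_f ∈ {m_i−1, m_i, m_i+1} ∩ [−1, 1] = {-1, 0, 1} → 3 states.
Total: 3.

3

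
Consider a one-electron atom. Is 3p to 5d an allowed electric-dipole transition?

allowed

l: 1 → 2 (Δl = +1). Δl = ±1 ✓.
All E1 selection rules are satisfied.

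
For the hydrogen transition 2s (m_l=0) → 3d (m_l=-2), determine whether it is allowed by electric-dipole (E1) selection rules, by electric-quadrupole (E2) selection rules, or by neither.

Δl = 2 − 0 = +2; l_i + l_f = 2.
Δm_l = -2.
E1 (Δl = ±1, |Δm_l| ≤ 1): not satisfied.
E2 (Δl = 0,±2, l_i+l_f ≥ 2, |Δm_l| ≤ 2): satisfied.

E2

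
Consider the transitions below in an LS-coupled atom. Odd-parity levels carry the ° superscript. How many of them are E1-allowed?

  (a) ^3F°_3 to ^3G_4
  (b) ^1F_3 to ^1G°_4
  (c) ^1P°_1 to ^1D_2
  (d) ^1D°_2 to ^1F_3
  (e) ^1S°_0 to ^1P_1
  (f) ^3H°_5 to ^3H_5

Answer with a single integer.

6

(a) allowed
(b) allowed
(c) allowed
(d) allowed
(e) allowed
(f) allowed
Total allowed: 6 of 6.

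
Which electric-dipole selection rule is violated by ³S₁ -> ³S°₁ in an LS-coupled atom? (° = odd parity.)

the L=0 ↔ L=0 exclusion

Initial level: S=1, L=0, J=1, parity even. Final level: S=1, L=0, J=1, parity odd.
Parity must change: even → odd — ✓.
ΔS = 0: S: 1 → 1 — ✓.
ΔL = 0, ±1 (not L=0↔0): L: 0 → 0, ΔL = +0 — ✗.
ΔJ = 0, ±1 (not J=0↔0): J: 1 → 1, ΔJ = +0 — ✓.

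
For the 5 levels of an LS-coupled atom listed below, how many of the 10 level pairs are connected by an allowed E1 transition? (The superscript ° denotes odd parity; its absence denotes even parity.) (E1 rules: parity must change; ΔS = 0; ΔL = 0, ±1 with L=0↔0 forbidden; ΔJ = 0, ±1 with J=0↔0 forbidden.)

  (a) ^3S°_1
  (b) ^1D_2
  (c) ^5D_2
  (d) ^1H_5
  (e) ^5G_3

(a)–(b): forbidden (ΔS, ΔL).
(a)–(c): forbidden (ΔS, ΔL).
(a)–(d): forbidden (ΔS, ΔL, ΔJ).
(a)–(e): forbidden (ΔS, ΔL, ΔJ).
(b)–(c): forbidden (parity, ΔS).
(b)–(d): forbidden (parity, ΔL, ΔJ).
(b)–(e): forbidden (parity, ΔS, ΔL).
(c)–(d): forbidden (parity, ΔS, ΔL, ΔJ).
(c)–(e): forbidden (parity, ΔL).
(d)–(e): forbidden (parity, ΔS, ΔJ).
Allowed pairs: 0 of 10.

0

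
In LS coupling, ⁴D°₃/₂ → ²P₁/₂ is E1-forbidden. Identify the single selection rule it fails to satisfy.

Initial level: S=3/2, L=2, J=3/2, parity odd. Final level: S=1/2, L=1, J=1/2, parity even.
Parity must change: odd → even — passes.
ΔS = 0: S: 3/2 → 1/2 — fails.
ΔL = 0, ±1 (not L=0↔0): L: 2 → 1, ΔL = -1 — passes.
ΔJ = 0, ±1 (not J=0↔0): J: 3/2 → 1/2, ΔJ = -1 — passes.

the ΔS = 0 rule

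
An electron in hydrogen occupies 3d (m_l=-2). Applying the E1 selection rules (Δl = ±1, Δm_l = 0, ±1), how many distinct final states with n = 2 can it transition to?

E1 requires Δl = ±1, so l_f ∈ {1, 3}; with 0 ≤ l_f ≤ n_f−1 = 1, the allowed l_f values are {1}.
For l_f = 1: m_f ∈ {m_i−1, m_i, m_i+1} ∩ [−1, 1] = {-1} → 1 state.
Total: 1.

1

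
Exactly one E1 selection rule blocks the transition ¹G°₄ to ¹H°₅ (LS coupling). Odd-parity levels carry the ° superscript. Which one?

parity

ΔS = 0: S: 0 → 0 — ok.
ΔJ = 0, ±1 (not J=0↔0): J: 4 → 5, ΔJ = +1 — ok.
ΔL = 0, ±1 (not L=0↔0): L: 4 → 5, ΔL = +1 — ok.
Parity must change: odd → odd — fails.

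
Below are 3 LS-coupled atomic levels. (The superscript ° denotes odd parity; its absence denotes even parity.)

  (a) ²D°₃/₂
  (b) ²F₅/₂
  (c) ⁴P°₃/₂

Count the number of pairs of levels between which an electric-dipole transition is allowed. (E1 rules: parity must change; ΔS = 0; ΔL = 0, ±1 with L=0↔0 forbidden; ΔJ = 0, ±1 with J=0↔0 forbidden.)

1

(a)–(b): allowed.
(a)–(c): forbidden (parity, ΔS).
(b)–(c): forbidden (ΔS, ΔL).
Allowed pairs: 1 of 3.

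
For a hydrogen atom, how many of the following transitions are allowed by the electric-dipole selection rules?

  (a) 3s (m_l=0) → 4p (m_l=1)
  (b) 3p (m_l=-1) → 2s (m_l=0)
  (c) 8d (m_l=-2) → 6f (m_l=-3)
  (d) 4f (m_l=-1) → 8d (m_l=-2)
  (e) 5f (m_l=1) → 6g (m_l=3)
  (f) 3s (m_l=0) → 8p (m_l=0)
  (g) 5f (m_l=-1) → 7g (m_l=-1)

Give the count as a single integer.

6

(a) allowed
(b) allowed
(c) allowed
(d) allowed
(e) forbidden — Δm_l = +2 (E1 requires Δm_l = 0, ±1)
(f) allowed
(g) allowed
Total allowed: 6 of 7.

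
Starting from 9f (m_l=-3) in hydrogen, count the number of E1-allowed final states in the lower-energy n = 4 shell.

1

E1 requires Δl = ±1, so l_f ∈ {2, 4}; with 0 ≤ l_f ≤ n_f−1 = 3, the allowed l_f values are {2}.
For l_f = 2: m_f ∈ {m_i−1, m_i, m_i+1} ∩ [−2, 2] = {-2} → 1 state.
Total: 1.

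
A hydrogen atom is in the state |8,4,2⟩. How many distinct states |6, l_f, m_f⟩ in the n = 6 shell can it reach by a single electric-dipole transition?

E1 requires Δl = ±1, so l_f ∈ {3, 5}; with 0 ≤ l_f ≤ n_f−1 = 5, the allowed l_f values are {3, 5}.
For l_f = 3: m_f ∈ {m_i−1, m_i, m_i+1} ∩ [−3, 3] = {1, 2, 3} → 3 states.
For l_f = 5: m_f ∈ {m_i−1, m_i, m_i+1} ∩ [−5, 5] = {1, 2, 3} → 3 states.
Total: 6.

6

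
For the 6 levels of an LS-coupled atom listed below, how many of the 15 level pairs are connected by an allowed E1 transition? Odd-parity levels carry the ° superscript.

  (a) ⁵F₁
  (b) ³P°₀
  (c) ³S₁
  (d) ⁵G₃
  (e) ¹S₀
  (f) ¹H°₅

(a)–(b): forbidden (ΔS, ΔL).
(a)–(c): forbidden (parity, ΔS, ΔL).
(a)–(d): forbidden (parity, ΔJ).
(a)–(e): forbidden (parity, ΔS, ΔL).
(a)–(f): forbidden (ΔS, ΔL, ΔJ).
(b)–(c): allowed.
(b)–(d): forbidden (ΔS, ΔL, ΔJ).
(b)–(e): forbidden (ΔS, ΔJ).
(b)–(f): forbidden (parity, ΔS, ΔL, ΔJ).
(c)–(d): forbidden (parity, ΔS, ΔL, ΔJ).
(c)–(e): forbidden (parity, ΔS, ΔL).
(c)–(f): forbidden (ΔS, ΔL, ΔJ).
(d)–(e): forbidden (parity, ΔS, ΔL, ΔJ).
(d)–(f): forbidden (ΔS, ΔJ).
(e)–(f): forbidden (ΔL, ΔJ).
Allowed pairs: 1 of 15.

1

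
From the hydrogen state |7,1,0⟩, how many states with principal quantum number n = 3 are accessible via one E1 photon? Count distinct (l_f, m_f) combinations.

4

E1 requires Δl = ±1, so l_f ∈ {0, 2}; with 0 ≤ l_f ≤ n_f−1 = 2, the allowed l_f values are {0, 2}.
For l_f = 0: m_f ∈ {m_i−1, m_i, m_i+1} ∩ [−0, 0] = {0} → 1 state.
For l_f = 2: m_f ∈ {m_i−1, m_i, m_i+1} ∩ [−2, 2] = {-1, 0, 1} → 3 states.
Total: 4.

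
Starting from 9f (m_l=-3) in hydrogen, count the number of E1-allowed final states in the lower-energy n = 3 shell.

1

E1 requires Δl = ±1, so l_f ∈ {2, 4}; with 0 ≤ l_f ≤ n_f−1 = 2, the allowed l_f values are {2}.
For l_f = 2: m_f ∈ {m_i−1, m_i, m_i+1} ∩ [−2, 2] = {-2} → 1 state.
Total: 1.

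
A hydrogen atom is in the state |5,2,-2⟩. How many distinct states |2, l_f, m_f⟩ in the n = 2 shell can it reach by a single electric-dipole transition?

1

E1 requires Δl = ±1, so l_f ∈ {1, 3}; with 0 ≤ l_f ≤ n_f−1 = 1, the allowed l_f values are {1}.
For l_f = 1: m_f ∈ {m_i−1, m_i, m_i+1} ∩ [−1, 1] = {-1} → 1 state.
Total: 1.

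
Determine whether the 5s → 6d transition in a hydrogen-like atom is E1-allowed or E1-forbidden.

Δl = 2 − 0 = +2; the E1 rule Δl = ±1 is fails.
The transition is electric-dipole forbidden.

forbidden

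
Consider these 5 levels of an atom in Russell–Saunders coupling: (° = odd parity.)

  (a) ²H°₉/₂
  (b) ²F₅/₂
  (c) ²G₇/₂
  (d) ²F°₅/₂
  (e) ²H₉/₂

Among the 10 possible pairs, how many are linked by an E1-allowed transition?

(a)–(b): forbidden (ΔL, ΔJ).
(a)–(c): allowed.
(a)–(d): forbidden (parity, ΔL, ΔJ).
(a)–(e): allowed.
(b)–(c): forbidden (parity).
(b)–(d): allowed.
(b)–(e): forbidden (parity, ΔL, ΔJ).
(c)–(d): allowed.
(c)–(e): forbidden (parity).
(d)–(e): forbidden (ΔL, ΔJ).
Allowed pairs: 4 of 10.

4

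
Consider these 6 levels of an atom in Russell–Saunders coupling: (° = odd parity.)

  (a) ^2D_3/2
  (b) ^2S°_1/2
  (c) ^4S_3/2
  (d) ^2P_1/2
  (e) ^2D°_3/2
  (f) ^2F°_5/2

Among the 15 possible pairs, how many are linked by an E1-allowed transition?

4

(a)–(b): forbidden (ΔL).
(a)–(c): forbidden (parity, ΔS, ΔL).
(a)–(d): forbidden (parity).
(a)–(e): allowed.
(a)–(f): allowed.
(b)–(c): forbidden (ΔS, ΔL).
(b)–(d): allowed.
(b)–(e): forbidden (parity, ΔL).
(b)–(f): forbidden (parity, ΔL, ΔJ).
(c)–(d): forbidden (parity, ΔS).
(c)–(e): forbidden (ΔS, ΔL).
(c)–(f): forbidden (ΔS, ΔL).
(d)–(e): allowed.
(d)–(f): forbidden (ΔL, ΔJ).
(e)–(f): forbidden (parity).
Allowed pairs: 4 of 15.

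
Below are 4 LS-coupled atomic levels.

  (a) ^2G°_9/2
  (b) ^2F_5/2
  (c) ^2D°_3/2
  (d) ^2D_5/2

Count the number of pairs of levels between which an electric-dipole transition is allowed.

(a)–(b): forbidden (ΔJ).
(a)–(c): forbidden (parity, ΔL, ΔJ).
(a)–(d): forbidden (ΔL, ΔJ).
(b)–(c): allowed.
(b)–(d): forbidden (parity).
(c)–(d): allowed.
Allowed pairs: 2 of 6.

2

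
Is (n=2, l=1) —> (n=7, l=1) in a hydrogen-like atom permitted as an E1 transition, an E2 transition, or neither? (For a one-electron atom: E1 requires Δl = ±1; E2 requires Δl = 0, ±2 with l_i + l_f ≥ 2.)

Δl = 1 − 1 = +0; l_i + l_f = 2.
E1 (Δl = ±1): not satisfied.
E2 (Δl = 0,±2, l_i+l_f ≥ 2): satisfied.

E2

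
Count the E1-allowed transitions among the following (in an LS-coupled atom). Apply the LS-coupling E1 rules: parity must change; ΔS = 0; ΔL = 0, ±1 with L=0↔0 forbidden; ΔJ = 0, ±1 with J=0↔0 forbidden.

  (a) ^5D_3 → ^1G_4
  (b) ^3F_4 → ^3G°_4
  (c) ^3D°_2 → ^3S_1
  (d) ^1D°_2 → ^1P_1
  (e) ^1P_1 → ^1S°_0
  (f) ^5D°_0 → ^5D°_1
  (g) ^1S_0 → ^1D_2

(a) forbidden (parity, ΔS, ΔL fail)
(b) allowed
(c) forbidden (ΔL fails)
(d) allowed
(e) allowed
(f) forbidden (parity fails)
(g) forbidden (parity, ΔL, ΔJ fail)
Total allowed: 3 of 7.

3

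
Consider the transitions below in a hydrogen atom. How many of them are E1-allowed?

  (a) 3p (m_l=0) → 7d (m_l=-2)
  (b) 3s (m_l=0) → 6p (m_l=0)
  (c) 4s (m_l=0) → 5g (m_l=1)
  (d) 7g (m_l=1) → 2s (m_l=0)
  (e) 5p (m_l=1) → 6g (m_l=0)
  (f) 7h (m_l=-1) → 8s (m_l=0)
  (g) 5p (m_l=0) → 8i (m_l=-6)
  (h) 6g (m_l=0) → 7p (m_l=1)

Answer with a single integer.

1

(a) forbidden — Δm_l = -2 (E1 requires Δm_l = 0, ±1)
(b) allowed
(c) forbidden — Δl = +4 (E1 requires Δl = ±1)
(d) forbidden — Δl = -4 (E1 requires Δl = ±1)
(e) forbidden — Δl = +3 (E1 requires Δl = ±1)
(f) forbidden — Δl = -5 (E1 requires Δl = ±1)
(g) forbidden — Δl = +5 (E1 requires Δl = ±1); Δm_l = -6 (E1 requires Δm_l = 0, ±1)
(h) forbidden — Δl = -3 (E1 requires Δl = ±1)
Total allowed: 1 of 8.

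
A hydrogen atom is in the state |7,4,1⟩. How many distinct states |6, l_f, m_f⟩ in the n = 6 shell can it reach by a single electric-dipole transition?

6

E1 requires Δl = ±1, so l_f ∈ {3, 5}; with 0 ≤ l_f ≤ n_f−1 = 5, the allowed l_f values are {3, 5}.
For l_f = 3: m_f ∈ {m_i−1, m_i, m_i+1} ∩ [−3, 3] = {0, 1, 2} → 3 states.
For l_f = 5: m_f ∈ {m_i−1, m_i, m_i+1} ∩ [−5, 5] = {0, 1, 2} → 3 states.
Total: 6.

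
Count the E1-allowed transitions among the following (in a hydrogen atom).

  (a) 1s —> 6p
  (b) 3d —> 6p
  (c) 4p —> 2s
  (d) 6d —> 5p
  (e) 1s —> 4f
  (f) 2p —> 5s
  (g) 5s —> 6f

5

(a) allowed
(b) allowed
(c) allowed
(d) allowed
(e) forbidden — Δl = +3 (E1 requires Δl = ±1)
(f) allowed
(g) forbidden — Δl = +3 (E1 requires Δl = ±1)
Total allowed: 5 of 7.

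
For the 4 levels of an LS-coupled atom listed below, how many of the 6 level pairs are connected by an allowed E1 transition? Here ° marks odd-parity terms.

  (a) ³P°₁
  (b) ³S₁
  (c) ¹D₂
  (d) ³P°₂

2

(a)–(b): allowed.
(a)–(c): forbidden (ΔS).
(a)–(d): forbidden (parity).
(b)–(c): forbidden (parity, ΔS, ΔL).
(b)–(d): allowed.
(c)–(d): forbidden (ΔS).
Allowed pairs: 2 of 6.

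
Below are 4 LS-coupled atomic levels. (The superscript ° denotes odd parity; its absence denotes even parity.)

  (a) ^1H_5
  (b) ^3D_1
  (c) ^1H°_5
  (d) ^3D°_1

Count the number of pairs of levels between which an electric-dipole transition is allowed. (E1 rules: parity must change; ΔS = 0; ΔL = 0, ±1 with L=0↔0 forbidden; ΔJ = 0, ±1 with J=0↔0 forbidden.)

(a)–(b): forbidden (parity, ΔS, ΔL, ΔJ).
(a)–(c): allowed.
(a)–(d): forbidden (ΔS, ΔL, ΔJ).
(b)–(c): forbidden (ΔS, ΔL, ΔJ).
(b)–(d): allowed.
(c)–(d): forbidden (parity, ΔS, ΔL, ΔJ).
Allowed pairs: 2 of 6.

2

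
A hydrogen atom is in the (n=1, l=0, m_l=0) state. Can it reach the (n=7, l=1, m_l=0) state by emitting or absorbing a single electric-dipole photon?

Initial l = 0, final l = 1, so Δl = +1. E1 requires Δl = ±1: ✓.
m_l: 0 → 0 (Δm_l = +0). |Δm_l| ≤ 1 ✓.
All E1 selection rules are satisfied.

allowed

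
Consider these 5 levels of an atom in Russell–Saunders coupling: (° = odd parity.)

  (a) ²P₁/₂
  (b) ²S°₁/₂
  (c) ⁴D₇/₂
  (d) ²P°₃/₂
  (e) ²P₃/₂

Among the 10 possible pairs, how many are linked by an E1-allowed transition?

(a)–(b): allowed.
(a)–(c): forbidden (parity, ΔS, ΔJ).
(a)–(d): allowed.
(a)–(e): forbidden (parity).
(b)–(c): forbidden (ΔS, ΔL, ΔJ).
(b)–(d): forbidden (parity).
(b)–(e): allowed.
(c)–(d): forbidden (ΔS, ΔJ).
(c)–(e): forbidden (parity, ΔS, ΔJ).
(d)–(e): allowed.
Allowed pairs: 4 of 10.

4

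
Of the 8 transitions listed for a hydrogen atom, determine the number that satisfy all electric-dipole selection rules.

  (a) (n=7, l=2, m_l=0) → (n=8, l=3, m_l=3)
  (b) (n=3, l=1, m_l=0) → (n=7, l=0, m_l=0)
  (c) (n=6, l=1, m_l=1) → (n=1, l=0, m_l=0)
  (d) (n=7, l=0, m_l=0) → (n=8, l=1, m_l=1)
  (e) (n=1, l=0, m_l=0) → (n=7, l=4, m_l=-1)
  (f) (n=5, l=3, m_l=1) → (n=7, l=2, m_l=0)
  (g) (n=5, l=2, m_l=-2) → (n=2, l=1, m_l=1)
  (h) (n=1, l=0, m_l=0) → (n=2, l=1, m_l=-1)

5

(a) forbidden — Δm_l = +3 (E1 requires Δm_l = 0, ±1)
(b) allowed
(c) allowed
(d) allowed
(e) forbidden — Δl = +4 (E1 requires Δl = ±1)
(f) allowed
(g) forbidden — Δm_l = +3 (E1 requires Δm_l = 0, ±1)
(h) allowed
Total allowed: 5 of 8.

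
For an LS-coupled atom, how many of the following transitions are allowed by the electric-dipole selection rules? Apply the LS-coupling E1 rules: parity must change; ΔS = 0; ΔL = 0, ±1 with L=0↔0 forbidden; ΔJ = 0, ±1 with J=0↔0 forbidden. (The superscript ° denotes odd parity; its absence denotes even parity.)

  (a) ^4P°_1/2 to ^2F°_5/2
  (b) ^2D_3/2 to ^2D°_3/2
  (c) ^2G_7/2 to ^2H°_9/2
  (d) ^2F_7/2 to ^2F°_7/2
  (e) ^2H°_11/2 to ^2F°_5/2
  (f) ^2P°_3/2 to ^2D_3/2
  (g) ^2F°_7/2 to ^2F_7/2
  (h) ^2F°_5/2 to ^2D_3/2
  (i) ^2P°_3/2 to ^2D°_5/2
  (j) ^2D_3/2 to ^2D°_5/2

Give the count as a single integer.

7

(a) forbidden (parity, ΔS, ΔL, ΔJ fail)
(b) allowed
(c) allowed
(d) allowed
(e) forbidden (parity, ΔL, ΔJ fail)
(f) allowed
(g) allowed
(h) allowed
(i) forbidden (parity fails)
(j) allowed
Total allowed: 7 of 10.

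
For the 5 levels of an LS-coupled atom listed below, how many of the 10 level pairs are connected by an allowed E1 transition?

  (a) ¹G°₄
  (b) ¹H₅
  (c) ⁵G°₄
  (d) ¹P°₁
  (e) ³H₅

(a)–(b): allowed.
(a)–(c): forbidden (parity, ΔS).
(a)–(d): forbidden (parity, ΔL, ΔJ).
(a)–(e): forbidden (ΔS).
(b)–(c): forbidden (ΔS).
(b)–(d): forbidden (ΔL, ΔJ).
(b)–(e): forbidden (parity, ΔS).
(c)–(d): forbidden (parity, ΔS, ΔL, ΔJ).
(c)–(e): forbidden (ΔS).
(d)–(e): forbidden (ΔS, ΔL, ΔJ).
Allowed pairs: 1 of 10.

1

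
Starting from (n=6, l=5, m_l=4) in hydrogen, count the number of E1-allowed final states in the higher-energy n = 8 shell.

5

E1 requires Δl = ±1, so l_f ∈ {4, 6}; with 0 ≤ l_f ≤ n_f−1 = 7, the allowed l_f values are {4, 6}.
For l_f = 4: m_f ∈ {m_i−1, m_i, m_i+1} ∩ [−4, 4] = {3, 4} → 2 states.
For l_f = 6: m_f ∈ {m_i−1, m_i, m_i+1} ∩ [−6, 6] = {3, 4, 5} → 3 states.
Total: 5.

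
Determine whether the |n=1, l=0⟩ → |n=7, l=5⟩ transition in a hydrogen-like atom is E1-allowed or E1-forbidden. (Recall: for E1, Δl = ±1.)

forbidden

Initial l = 0, final l = 5, so Δl = +5. E1 requires Δl = ±1: fails.
The transition is electric-dipole forbidden.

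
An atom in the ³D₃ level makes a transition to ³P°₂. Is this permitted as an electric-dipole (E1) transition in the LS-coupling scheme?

Reading off the term symbols: S 1→1, L 2→1, J 3→2, parity even→odd.
Parity must change: even → odd — ok.
ΔS = 0: S: 1 → 1 — ok.
ΔL = 0, ±1 (not L=0↔0): L: 2 → 1, ΔL = -1 — ok.
ΔJ = 0, ±1 (not J=0↔0): J: 3 → 2, ΔJ = -1 — ok.
All four E1 rules are satisfied.

allowed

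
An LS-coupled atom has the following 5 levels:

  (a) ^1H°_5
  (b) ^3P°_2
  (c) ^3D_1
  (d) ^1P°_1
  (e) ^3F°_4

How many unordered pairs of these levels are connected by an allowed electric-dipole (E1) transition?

(a)–(b): forbidden (parity, ΔS, ΔL, ΔJ).
(a)–(c): forbidden (ΔS, ΔL, ΔJ).
(a)–(d): forbidden (parity, ΔL, ΔJ).
(a)–(e): forbidden (parity, ΔS, ΔL).
(b)–(c): allowed.
(b)–(d): forbidden (parity, ΔS).
(b)–(e): forbidden (parity, ΔL, ΔJ).
(c)–(d): forbidden (ΔS).
(c)–(e): forbidden (ΔJ).
(d)–(e): forbidden (parity, ΔS, ΔL, ΔJ).
Allowed pairs: 1 of 10.

1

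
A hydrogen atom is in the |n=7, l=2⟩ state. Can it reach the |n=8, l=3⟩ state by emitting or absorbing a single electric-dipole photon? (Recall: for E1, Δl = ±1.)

Δl = 3 − 2 = +1; the E1 rule Δl = ±1 is ✓.
All E1 selection rules are satisfied.

allowed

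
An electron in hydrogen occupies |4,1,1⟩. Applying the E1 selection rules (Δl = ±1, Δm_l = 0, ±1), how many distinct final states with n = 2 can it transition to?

E1 requires Δl = ±1, so l_f ∈ {0, 2}; with 0 ≤ l_f ≤ n_f−1 = 1, the allowed l_f values are {0}.
For l_f = 0: m_f ∈ {m_i−1, m_i, m_i+1} ∩ [−0, 0] = {0} → 1 state.
Total: 1.

1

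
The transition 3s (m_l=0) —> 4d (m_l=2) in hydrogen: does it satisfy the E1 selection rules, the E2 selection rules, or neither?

E2

Δl = 2 − 0 = +2; l_i + l_f = 2.
Δm_l = +2.
E1 (Δl = ±1, |Δm_l| ≤ 1): not satisfied.
E2 (Δl = 0,±2, l_i+l_f ≥ 2, |Δm_l| ≤ 2): satisfied.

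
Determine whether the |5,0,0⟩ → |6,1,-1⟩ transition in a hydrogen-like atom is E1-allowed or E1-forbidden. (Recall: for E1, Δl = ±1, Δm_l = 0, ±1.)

Initial l = 0, final l = 1, so Δl = +1. E1 requires Δl = ±1: ok.
Δm_l = -1 − (0) = -1. E1 requires Δm_l = 0, ±1: ok.
All E1 selection rules are satisfied.

allowed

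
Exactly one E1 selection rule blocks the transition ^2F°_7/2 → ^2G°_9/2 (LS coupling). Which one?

Initial level: S=1/2, L=3, J=7/2, parity odd. Final level: S=1/2, L=4, J=9/2, parity odd.
Parity must change: odd → odd — fails.
ΔJ = 0, ±1 (not J=0↔0): J: 7/2 → 9/2, ΔJ = +1 — passes.
ΔL = 0, ±1 (not L=0↔0): L: 3 → 4, ΔL = +1 — passes.
ΔS = 0: S: 1/2 → 1/2 — passes.

parity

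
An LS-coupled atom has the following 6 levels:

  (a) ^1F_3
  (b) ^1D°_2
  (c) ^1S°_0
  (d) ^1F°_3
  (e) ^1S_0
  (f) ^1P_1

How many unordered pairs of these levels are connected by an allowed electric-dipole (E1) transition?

4

(a)–(b): allowed.
(a)–(c): forbidden (ΔL, ΔJ).
(a)–(d): allowed.
(a)–(e): forbidden (parity, ΔL, ΔJ).
(a)–(f): forbidden (parity, ΔL, ΔJ).
(b)–(c): forbidden (parity, ΔL, ΔJ).
(b)–(d): forbidden (parity).
(b)–(e): forbidden (ΔL, ΔJ).
(b)–(f): allowed.
(c)–(d): forbidden (parity, ΔL, ΔJ).
(c)–(e): forbidden (ΔL, ΔJ).
(c)–(f): allowed.
(d)–(e): forbidden (ΔL, ΔJ).
(d)–(f): forbidden (ΔL, ΔJ).
(e)–(f): forbidden (parity).
Allowed pairs: 4 of 15.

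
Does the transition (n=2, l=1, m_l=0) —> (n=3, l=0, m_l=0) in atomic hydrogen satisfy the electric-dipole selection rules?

Δl = 0 − 1 = -1; the E1 rule Δl = ±1 is ✓.
Δm_l = 0 − (0) = +0. E1 requires Δm_l = 0, ±1: ✓.
All E1 selection rules are satisfied.

allowed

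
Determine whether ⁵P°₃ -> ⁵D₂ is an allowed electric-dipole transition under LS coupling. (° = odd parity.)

allowed

ΔJ = 0, ±1 (not J=0↔0): J: 3 → 2, ΔJ = -1 — satisfied.
ΔS = 0: S: 2 → 2 — satisfied.
ΔL = 0, ±1 (not L=0↔0): L: 1 → 2, ΔL = +1 — satisfied.
Parity must change: odd → even — satisfied.
All four E1 rules are satisfied.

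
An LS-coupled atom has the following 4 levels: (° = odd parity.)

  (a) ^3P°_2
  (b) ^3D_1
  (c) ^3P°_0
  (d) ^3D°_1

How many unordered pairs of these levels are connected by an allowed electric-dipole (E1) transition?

(a)–(b): allowed.
(a)–(c): forbidden (parity, ΔJ).
(a)–(d): forbidden (parity).
(b)–(c): allowed.
(b)–(d): allowed.
(c)–(d): forbidden (parity).
Allowed pairs: 3 of 6.

3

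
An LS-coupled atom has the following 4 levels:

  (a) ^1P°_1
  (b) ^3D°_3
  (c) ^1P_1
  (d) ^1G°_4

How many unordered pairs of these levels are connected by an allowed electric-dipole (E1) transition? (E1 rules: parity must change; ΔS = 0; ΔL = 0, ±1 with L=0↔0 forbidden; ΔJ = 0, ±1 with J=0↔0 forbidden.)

1

(a)–(b): forbidden (parity, ΔS, ΔJ).
(a)–(c): allowed.
(a)–(d): forbidden (parity, ΔL, ΔJ).
(b)–(c): forbidden (ΔS, ΔJ).
(b)–(d): forbidden (parity, ΔS, ΔL).
(c)–(d): forbidden (ΔL, ΔJ).
Allowed pairs: 1 of 6.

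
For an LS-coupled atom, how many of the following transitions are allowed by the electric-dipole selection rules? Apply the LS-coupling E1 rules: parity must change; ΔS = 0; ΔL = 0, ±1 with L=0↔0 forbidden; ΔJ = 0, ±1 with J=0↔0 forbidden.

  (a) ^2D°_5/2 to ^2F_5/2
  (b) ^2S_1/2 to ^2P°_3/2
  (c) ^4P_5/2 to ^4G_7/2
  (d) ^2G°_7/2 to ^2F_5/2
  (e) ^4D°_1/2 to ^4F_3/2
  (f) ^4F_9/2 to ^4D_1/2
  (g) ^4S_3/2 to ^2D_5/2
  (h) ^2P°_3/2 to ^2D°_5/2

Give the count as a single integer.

4

(a) allowed
(b) allowed
(c) forbidden (parity, ΔL fail)
(d) allowed
(e) allowed
(f) forbidden (parity, ΔJ fail)
(g) forbidden (parity, ΔS, ΔL fail)
(h) forbidden (parity fails)
Total allowed: 4 of 8.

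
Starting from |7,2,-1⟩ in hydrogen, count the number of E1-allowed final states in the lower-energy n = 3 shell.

E1 requires Δl = ±1, so l_f ∈ {1, 3}; with 0 ≤ l_f ≤ n_f−1 = 2, the allowed l_f values are {1}.
For l_f = 1: m_f ∈ {m_i−1, m_i, m_i+1} ∩ [−1, 1] = {-1, 0} → 2 states.
Total: 2.

2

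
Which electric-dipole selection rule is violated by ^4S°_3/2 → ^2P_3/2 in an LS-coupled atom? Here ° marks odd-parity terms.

the ΔS = 0 rule

Parity must change: odd → even — passes.
ΔS = 0: S: 3/2 → 1/2 — fails.
ΔL = 0, ±1 (not L=0↔0): L: 0 → 1, ΔL = +1 — passes.
ΔJ = 0, ±1 (not J=0↔0): J: 3/2 → 3/2, ΔJ = +0 — passes.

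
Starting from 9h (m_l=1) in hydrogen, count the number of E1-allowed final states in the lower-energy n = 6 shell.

E1 requires Δl = ±1, so l_f ∈ {4, 6}; with 0 ≤ l_f ≤ n_f−1 = 5, the allowed l_f values are {4}.
For l_f = 4: m_f ∈ {m_i−1, m_i, m_i+1} ∩ [−4, 4] = {0, 1, 2} → 3 states.
Total: 3.

3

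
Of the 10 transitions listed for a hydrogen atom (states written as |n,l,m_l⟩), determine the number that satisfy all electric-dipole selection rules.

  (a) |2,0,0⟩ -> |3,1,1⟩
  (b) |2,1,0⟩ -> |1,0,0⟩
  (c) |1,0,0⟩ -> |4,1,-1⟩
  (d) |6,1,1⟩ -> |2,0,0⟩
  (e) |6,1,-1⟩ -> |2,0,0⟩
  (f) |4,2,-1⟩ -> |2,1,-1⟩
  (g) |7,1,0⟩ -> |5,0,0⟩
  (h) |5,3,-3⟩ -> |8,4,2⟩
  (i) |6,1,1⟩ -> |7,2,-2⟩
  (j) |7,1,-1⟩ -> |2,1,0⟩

(a) allowed
(b) allowed
(c) allowed
(d) allowed
(e) allowed
(f) allowed
(g) allowed
(h) forbidden — Δm_l = +5 (E1 requires Δm_l = 0, ±1)
(i) forbidden — Δm_l = -3 (E1 requires Δm_l = 0, ±1)
(j) forbidden — Δl = +0 (E1 requires Δl = ±1)
Total allowed: 7 of 10.

7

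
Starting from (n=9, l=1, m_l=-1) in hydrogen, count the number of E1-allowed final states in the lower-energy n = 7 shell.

4

E1 requires Δl = ±1, so l_f ∈ {0, 2}; with 0 ≤ l_f ≤ n_f−1 = 6, the allowed l_f values are {0, 2}.
For l_f = 0: m_f ∈ {m_i−1, m_i, m_i+1} ∩ [−0, 0] = {0} → 1 state.
For l_f = 2: m_f ∈ {m_i−1, m_i, m_i+1} ∩ [−2, 2] = {-2, -1, 0} → 3 states.
Total: 4.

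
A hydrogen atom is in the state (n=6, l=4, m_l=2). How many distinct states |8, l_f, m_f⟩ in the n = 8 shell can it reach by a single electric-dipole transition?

6

E1 requires Δl = ±1, so l_f ∈ {3, 5}; with 0 ≤ l_f ≤ n_f−1 = 7, the allowed l_f values are {3, 5}.
For l_f = 3: m_f ∈ {m_i−1, m_i, m_i+1} ∩ [−3, 3] = {1, 2, 3} → 3 states.
For l_f = 5: m_f ∈ {m_i−1, m_i, m_i+1} ∩ [−5, 5] = {1, 2, 3} → 3 states.
Total: 6.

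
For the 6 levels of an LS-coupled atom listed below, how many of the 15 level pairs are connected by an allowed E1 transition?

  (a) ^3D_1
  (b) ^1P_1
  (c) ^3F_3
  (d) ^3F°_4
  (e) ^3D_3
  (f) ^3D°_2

(a)–(b): forbidden (parity, ΔS).
(a)–(c): forbidden (parity, ΔJ).
(a)–(d): forbidden (ΔJ).
(a)–(e): forbidden (parity, ΔJ).
(a)–(f): allowed.
(b)–(c): forbidden (parity, ΔS, ΔL, ΔJ).
(b)–(d): forbidden (ΔS, ΔL, ΔJ).
(b)–(e): forbidden (parity, ΔS, ΔJ).
(b)–(f): forbidden (ΔS).
(c)–(d): allowed.
(c)–(e): forbidden (parity).
(c)–(f): allowed.
(d)–(e): allowed.
(d)–(f): forbidden (parity, ΔJ).
(e)–(f): allowed.
Allowed pairs: 5 of 15.

5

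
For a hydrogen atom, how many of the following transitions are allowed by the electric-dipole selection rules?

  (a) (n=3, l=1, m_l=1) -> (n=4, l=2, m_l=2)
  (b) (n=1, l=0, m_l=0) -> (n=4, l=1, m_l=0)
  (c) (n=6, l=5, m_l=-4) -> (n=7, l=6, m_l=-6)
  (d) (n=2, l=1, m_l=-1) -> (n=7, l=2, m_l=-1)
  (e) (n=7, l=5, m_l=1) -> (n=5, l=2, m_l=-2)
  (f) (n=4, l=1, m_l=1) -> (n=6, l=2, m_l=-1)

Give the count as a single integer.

(a) allowed
(b) allowed
(c) forbidden — Δm_l = -2 (E1 requires Δm_l = 0, ±1)
(d) allowed
(e) forbidden — Δl = -3 (E1 requires Δl = ±1); Δm_l = -3 (E1 requires Δm_l = 0, ±1)
(f) forbidden — Δm_l = -2 (E1 requires Δm_l = 0, ±1)
Total allowed: 3 of 6.

3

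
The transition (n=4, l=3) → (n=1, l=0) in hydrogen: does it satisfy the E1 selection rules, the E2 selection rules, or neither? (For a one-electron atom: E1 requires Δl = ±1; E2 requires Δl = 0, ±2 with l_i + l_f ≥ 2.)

Δl = 0 − 3 = -3; l_i + l_f = 3.
E1 (Δl = ±1): not satisfied.
E2 (Δl = 0,±2, l_i+l_f ≥ 2): not satisfied.

neither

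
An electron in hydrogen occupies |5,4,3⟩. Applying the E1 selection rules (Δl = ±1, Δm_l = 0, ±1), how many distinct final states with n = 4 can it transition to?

2

E1 requires Δl = ±1, so l_f ∈ {3, 5}; with 0 ≤ l_f ≤ n_f−1 = 3, the allowed l_f values are {3}.
For l_f = 3: m_f ∈ {m_i−1, m_i, m_i+1} ∩ [−3, 3] = {2, 3} → 2 states.
Total: 2.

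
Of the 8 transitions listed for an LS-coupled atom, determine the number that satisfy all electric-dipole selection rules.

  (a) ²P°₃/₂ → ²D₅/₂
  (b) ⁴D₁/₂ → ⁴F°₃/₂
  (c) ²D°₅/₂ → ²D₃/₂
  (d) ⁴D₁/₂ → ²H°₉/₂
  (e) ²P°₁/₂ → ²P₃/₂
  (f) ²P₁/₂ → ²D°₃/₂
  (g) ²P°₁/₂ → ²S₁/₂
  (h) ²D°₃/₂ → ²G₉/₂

6

(a) allowed
(b) allowed
(c) allowed
(d) forbidden (ΔS, ΔL, ΔJ fail)
(e) allowed
(f) allowed
(g) allowed
(h) forbidden (ΔL, ΔJ fail)
Total allowed: 6 of 8.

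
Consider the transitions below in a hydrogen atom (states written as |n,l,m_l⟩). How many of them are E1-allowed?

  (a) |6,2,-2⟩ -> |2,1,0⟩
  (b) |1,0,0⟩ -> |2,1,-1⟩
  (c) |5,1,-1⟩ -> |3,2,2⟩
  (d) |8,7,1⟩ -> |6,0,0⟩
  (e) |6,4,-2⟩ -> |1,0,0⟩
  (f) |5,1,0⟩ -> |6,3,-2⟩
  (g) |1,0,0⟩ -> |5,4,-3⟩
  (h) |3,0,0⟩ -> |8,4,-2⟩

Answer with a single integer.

(a) forbidden — Δm_l = +2 (E1 requires Δm_l = 0, ±1)
(b) allowed
(c) forbidden — Δm_l = +3 (E1 requires Δm_l = 0, ±1)
(d) forbidden — Δl = -7 (E1 requires Δl = ±1)
(e) forbidden — Δl = -4 (E1 requires Δl = ±1); Δm_l = +2 (E1 requires Δm_l = 0, ±1)
(f) forbidden — Δl = +2 (E1 requires Δl = ±1); Δm_l = -2 (E1 requires Δm_l = 0, ±1)
(g) forbidden — Δl = +4 (E1 requires Δl = ±1); Δm_l = -3 (E1 requires Δm_l = 0, ±1)
(h) forbidden — Δl = +4 (E1 requires Δl = ±1); Δm_l = -2 (E1 requires Δm_l = 0, ±1)
Total allowed: 1 of 8.

1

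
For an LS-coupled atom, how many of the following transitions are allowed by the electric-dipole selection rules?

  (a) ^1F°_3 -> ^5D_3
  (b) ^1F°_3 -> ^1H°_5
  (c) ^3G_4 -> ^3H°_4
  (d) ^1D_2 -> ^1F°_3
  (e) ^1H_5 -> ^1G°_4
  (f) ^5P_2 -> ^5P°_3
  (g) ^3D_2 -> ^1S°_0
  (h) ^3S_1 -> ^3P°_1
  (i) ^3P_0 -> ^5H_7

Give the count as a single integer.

5

(a) forbidden (ΔS fails)
(b) forbidden (parity, ΔL, ΔJ fail)
(c) allowed
(d) allowed
(e) allowed
(f) allowed
(g) forbidden (ΔS, ΔL, ΔJ fail)
(h) allowed
(i) forbidden (parity, ΔS, ΔL, ΔJ fail)
Total allowed: 5 of 9.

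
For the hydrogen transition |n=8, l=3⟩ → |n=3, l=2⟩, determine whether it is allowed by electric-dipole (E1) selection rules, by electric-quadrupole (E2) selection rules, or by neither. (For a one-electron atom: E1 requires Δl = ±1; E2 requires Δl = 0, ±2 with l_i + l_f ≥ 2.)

E1

Δl = 2 − 3 = -1; l_i + l_f = 5.
E1 (Δl = ±1): satisfied.
E2 (Δl = 0,±2, l_i+l_f ≥ 2): not satisfied.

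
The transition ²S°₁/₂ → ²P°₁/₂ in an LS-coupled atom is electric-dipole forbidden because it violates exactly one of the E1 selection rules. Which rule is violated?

Reading off the term symbols: S 1/2→1/2, L 0→1, J 1/2→1/2, parity odd→odd.
Parity must change: odd → odd — fails.
ΔS = 0: S: 1/2 → 1/2 — passes.
ΔL = 0, ±1 (not L=0↔0): L: 0 → 1, ΔL = +1 — passes.
ΔJ = 0, ±1 (not J=0↔0): J: 1/2 → 1/2, ΔJ = +0 — passes.

parity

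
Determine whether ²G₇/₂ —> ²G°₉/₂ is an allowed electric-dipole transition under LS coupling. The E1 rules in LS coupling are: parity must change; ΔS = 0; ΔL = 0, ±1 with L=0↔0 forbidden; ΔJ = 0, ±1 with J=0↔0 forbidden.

Initial level: S=1/2, L=4, J=7/2, parity even. Final level: S=1/2, L=4, J=9/2, parity odd.
Parity must change: even → odd — satisfied.
ΔS = 0: S: 1/2 → 1/2 — satisfied.
ΔL = 0, ±1 (not L=0↔0): L: 4 → 4, ΔL = +0 — satisfied.
ΔJ = 0, ±1 (not J=0↔0): J: 7/2 → 9/2, ΔJ = +1 — satisfied.
All four E1 rules are satisfied.

allowed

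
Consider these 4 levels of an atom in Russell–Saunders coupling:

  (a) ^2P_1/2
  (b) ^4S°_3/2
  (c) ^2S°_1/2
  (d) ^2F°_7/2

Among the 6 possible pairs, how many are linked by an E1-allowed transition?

(a)–(b): forbidden (ΔS).
(a)–(c): allowed.
(a)–(d): forbidden (ΔL, ΔJ).
(b)–(c): forbidden (parity, ΔS, ΔL).
(b)–(d): forbidden (parity, ΔS, ΔL, ΔJ).
(c)–(d): forbidden (parity, ΔL, ΔJ).
Allowed pairs: 1 of 6.

1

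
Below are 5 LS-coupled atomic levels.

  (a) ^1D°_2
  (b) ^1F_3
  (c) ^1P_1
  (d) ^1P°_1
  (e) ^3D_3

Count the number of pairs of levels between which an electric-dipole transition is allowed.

3

(a)–(b): allowed.
(a)–(c): allowed.
(a)–(d): forbidden (parity).
(a)–(e): forbidden (ΔS).
(b)–(c): forbidden (parity, ΔL, ΔJ).
(b)–(d): forbidden (ΔL, ΔJ).
(b)–(e): forbidden (parity, ΔS).
(c)–(d): allowed.
(c)–(e): forbidden (parity, ΔS, ΔJ).
(d)–(e): forbidden (ΔS, ΔJ).
Allowed pairs: 3 of 10.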